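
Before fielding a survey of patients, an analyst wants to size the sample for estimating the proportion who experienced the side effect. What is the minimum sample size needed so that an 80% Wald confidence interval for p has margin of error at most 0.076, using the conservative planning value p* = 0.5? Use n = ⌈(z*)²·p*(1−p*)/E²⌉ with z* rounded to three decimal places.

n = 72

z* = 1.282 at the 80% level.
p*(1−p*) = 0.2500.
(z*)²·p*(1−p*)/E² = 1.643524·0.2500/0.005776 = 71.136.
Rounding up, n = 72.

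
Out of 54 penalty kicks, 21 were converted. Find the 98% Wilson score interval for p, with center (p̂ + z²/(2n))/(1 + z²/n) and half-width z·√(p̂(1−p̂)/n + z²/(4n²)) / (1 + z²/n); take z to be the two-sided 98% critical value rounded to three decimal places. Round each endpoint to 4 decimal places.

p̂ = 21/54 = 0.38889; z = 2.326, so z² = 5.410276.
Denominator 1 + z²/n = 1 + 5.410276/54 = 1.100190.
Adjusted center: (0.38889 + z²/(2n))/1.100190 = 0.39901.
Radicand: p̂(1−p̂)/n + z²/(4n²) = 0.004401006 + 0.000463844 = 0.004864850.
Half-width = 2.326·√0.004864850/1.100190 = 0.14746.
So the interval runs from 0.2515 to 0.5465.

(0.2515, 0.5465)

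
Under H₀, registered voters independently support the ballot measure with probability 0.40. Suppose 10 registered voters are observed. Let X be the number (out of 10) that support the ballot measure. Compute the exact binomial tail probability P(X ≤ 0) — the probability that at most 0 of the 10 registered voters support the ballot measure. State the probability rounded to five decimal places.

X ~ Binomial(n=10, p=0.40).
P(X ≤ 0) = C(10,0)·0.40^0·0.60^10.
= 0.006047 = 0.00605.

P = 0.00605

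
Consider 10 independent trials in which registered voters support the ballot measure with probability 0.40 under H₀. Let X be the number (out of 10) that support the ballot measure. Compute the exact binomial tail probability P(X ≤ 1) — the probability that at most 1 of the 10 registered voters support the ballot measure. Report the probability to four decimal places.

P = 0.0464

X ~ Binomial(n=10, p=0.40).
P(X ≤ 1) = C(10,0)·0.40^0·0.60^10 + C(10,1)·0.40^1·0.60^9.
= 0.006047 + 0.040311 = 0.0464.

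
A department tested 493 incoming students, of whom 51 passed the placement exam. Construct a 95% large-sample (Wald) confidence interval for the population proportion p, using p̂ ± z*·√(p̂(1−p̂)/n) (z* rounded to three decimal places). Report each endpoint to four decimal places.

With x = 51 successes in n = 493, p̂ = 0.10345.
Standard error of p̂: √(0.092747/493) = √0.000188127 = 0.013716.
The 95% critical value is z* = 1.960.
Margin = 1.960·0.013716 = 0.02688.
So the interval runs from 0.0766 to 0.1303.

(0.0766, 0.1303)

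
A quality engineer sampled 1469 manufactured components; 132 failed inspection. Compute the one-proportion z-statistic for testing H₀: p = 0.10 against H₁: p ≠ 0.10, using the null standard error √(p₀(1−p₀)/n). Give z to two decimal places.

z = -1.30

Sample proportion p̂ = 132/1469 = 0.08986.
Under H₀, SE = √(p₀(1−p₀)/n) = √(0.10·0.90/1469) = √0.000061266 = 0.007827.
z = (p̂ − p₀)/SE = (0.08986 − 0.10)/0.007827 = -1.30.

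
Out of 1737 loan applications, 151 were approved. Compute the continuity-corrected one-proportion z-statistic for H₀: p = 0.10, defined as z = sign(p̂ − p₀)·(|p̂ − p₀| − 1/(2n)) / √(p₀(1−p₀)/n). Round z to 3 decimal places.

z = -1.776

The sample proportion is 151/1737 = 0.08693. p̂ − p₀ = -0.013069.
Continuity correction 1/(2n) = 1/3474 = 0.000288.
Corrected numerator: |-0.013069| − 0.000288 = 0.012781.
Under H₀, SE = √(p₀(1−p₀)/n) = √(0.10·0.90/1737) = √0.000051813 = 0.007198.
z = (−)0.012781/0.007198 = -1.776.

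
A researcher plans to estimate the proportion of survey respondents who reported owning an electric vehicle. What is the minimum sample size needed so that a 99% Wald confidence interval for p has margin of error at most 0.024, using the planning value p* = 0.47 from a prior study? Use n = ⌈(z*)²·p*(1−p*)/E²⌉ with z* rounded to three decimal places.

n = 2870

z* = 2.576 at the 99% level.
p*(1−p*) = 0.47·0.53 = 0.2491.
(z*)²·p*(1−p*)/E² = 6.635776·0.2491/0.000576 = 2869.743.
Rounding up, n = 2870.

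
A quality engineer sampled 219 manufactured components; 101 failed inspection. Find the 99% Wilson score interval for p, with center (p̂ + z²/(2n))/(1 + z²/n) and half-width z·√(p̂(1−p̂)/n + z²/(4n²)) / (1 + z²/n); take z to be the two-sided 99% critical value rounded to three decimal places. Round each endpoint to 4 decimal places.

(0.3768, 0.5478)

Here p̂ = 101/219 = 0.46119 and z = 2.576 (z² = 6.635776).
1 + z²/n = 1.030300.
Center = (0.46119 + 0.015150)/1.030300 = 0.46233.
Radicand: p̂(1−p̂)/n + z²/(4n²) = 0.001134674 + 0.000034589 = 0.001169263.
Half-width = 2.576·√0.001169263/1.030300 = 0.08549.
Interval: 0.46233 ± 0.08549 → (0.3768, 0.5478).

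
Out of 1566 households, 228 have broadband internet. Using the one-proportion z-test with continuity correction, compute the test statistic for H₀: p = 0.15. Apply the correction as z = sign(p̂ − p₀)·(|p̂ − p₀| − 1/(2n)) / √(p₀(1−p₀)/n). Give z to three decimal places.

z = -0.453

p̂ = 228/1566 = 0.14559. p̂ − p₀ = -0.004406.
1/(2n) = 0.000319.
Corrected numerator: |-0.004406| − 0.000319 = 0.004087.
Under H₀, SE = √(p₀(1−p₀)/n) = √(0.15·0.85/1566) = √0.000081418 = 0.009023.
z = −0.004087/0.009023 = -0.453.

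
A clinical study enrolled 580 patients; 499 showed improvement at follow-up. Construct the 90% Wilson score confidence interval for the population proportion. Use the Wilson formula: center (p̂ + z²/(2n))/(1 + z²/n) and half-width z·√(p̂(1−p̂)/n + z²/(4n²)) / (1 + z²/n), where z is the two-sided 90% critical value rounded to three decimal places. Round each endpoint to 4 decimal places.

(0.8350, 0.8824)

Here p̂ = 499/580 = 0.86034 and z = 1.645 (z² = 2.706025).
1 + z²/n = 1.004666.
Center = (0.86034 + 0.002333)/1.004666 = 0.85867.
Radicand: p̂(1−p̂)/n + z²/(4n²) = 0.000207158 + 0.000002011 = 0.000209169.
Half-width = 1.645·√0.000209169/1.004666 = 0.02368.
Interval: 0.85867 ± 0.02368 → (0.8350, 0.8824).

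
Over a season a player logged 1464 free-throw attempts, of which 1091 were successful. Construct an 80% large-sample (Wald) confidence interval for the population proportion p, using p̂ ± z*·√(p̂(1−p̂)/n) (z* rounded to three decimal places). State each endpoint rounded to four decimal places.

(0.7306, 0.7598)

The sample proportion is 1091/1464 = 0.74522.
SE(p̂) = √(0.74522·0.25478/1464) = 0.011388.
The 80% critical value is z* = 1.282.
Margin = 1.282·0.011388 = 0.01460.
CI: 0.74522 ± 0.01460 = (0.7306, 0.7598).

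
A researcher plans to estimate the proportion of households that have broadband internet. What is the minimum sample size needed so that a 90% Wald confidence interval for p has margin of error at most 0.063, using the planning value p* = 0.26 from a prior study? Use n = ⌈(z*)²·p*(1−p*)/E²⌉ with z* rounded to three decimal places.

n = 132

The 90% critical value is z* = 1.645.
p*(1−p*) = 0.26·0.74 = 0.1924.
(z*)²·p*(1−p*)/E² = 2.706025·0.1924/0.003969 = 131.176.
Rounding up, n = 132.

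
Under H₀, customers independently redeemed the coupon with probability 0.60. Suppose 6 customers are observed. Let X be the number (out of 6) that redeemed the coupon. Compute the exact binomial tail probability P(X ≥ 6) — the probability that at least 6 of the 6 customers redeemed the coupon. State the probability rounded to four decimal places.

X is binomial with n = 6 and p = 0.60.
P(X ≥ 6) = C(6,6)·0.60^6·0.40^0.
= 0.046656 = 0.0467.

P = 0.0467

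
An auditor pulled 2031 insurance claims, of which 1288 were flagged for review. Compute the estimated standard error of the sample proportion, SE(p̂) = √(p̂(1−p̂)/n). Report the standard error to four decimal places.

SE = 0.0107

Sample proportion p̂ = 1288/2031 = 0.63417.
p̂(1−p̂) = 0.231998.
SE = √(0.231998/2031) = √0.000114228 = 0.0107.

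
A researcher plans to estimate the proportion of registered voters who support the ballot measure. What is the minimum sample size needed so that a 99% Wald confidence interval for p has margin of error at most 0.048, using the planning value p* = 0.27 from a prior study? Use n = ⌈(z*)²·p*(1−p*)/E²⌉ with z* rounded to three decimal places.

n = 568

z* = 2.576 at the 99% level.
p*(1−p*) = 0.1971.
Required n before rounding: 6.635776 × 0.1971 / 0.048² = 567.670.
⌈567.670⌉ = 568.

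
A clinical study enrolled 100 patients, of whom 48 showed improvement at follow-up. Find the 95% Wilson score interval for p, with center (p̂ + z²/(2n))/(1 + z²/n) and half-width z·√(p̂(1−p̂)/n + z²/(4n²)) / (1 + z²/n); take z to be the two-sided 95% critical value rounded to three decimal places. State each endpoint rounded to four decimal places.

(0.3846, 0.5768)

p̂ = 48/100 = 0.48000; z = 1.960, so z² = 3.841600.
1 + z²/n = 1.038416.
Adjusted center: (0.48000 + z²/(2n))/1.038416 = 0.48074.
Radicand: p̂(1−p̂)/n + z²/(4n²) = 0.002496000 + 0.000096040 = 0.002592040.
Half-width = z·√(radicand)/denom = 1.960·0.050912/1.038416 = 0.09610.
Interval: 0.48074 ± 0.09610 → (0.3846, 0.5768).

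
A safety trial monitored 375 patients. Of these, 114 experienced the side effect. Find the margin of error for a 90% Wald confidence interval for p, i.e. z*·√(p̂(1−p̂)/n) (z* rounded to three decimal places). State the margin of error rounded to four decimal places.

ME = 0.0391

With x = 114 successes in n = 375, p̂ = 0.30400.
Standard error of p̂: √(0.211584/375) = √0.000564224 = 0.023753.
z* = 1.645 at the 90% level.
Margin of error = z*·SE = 1.645 × 0.023753 = 0.0391.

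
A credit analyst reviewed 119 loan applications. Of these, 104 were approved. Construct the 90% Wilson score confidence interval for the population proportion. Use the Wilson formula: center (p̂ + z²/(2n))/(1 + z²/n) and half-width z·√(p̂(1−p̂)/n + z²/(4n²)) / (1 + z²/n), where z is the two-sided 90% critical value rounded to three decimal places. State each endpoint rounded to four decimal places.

p̂ = 104/119 = 0.87395; z = 1.645, so z² = 2.706025.
1 + z²/n = 1.022740.
Center = (0.87395 + 0.011370)/1.022740 = 0.86564.
Radicand: p̂(1−p̂)/n + z²/(4n²) = 0.000925729 + 0.000047772 = 0.000973501.
Half-width = z·√(radicand)/denom = 1.645·0.031201/1.022740 = 0.05018.
CI: 0.86564 ± 0.05018 = (0.8155, 0.9158).

(0.8155, 0.9158)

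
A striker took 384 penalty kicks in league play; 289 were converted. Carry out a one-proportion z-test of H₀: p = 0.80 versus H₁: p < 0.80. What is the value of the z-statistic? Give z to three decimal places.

z = -2.322

p̂ = 289/384 = 0.75260.
Under H₀, SE = √(p₀(1−p₀)/n) = √(0.80·0.20/384) = √0.000416667 = 0.020412.
z = (p̂ − p₀)/SE = (0.75260 − 0.80)/0.020412 = -2.322.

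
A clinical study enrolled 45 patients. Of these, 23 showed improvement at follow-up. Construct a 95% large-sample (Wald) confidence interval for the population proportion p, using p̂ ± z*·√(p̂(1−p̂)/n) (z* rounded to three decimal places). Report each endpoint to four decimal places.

(0.3651, 0.6572)

The sample proportion is 23/45 = 0.51111.
SE(p̂) = √(0.51111·0.48889/45) = 0.074517.
z* = 1.960 at the 95% level.
Margin = 1.960·0.074517 = 0.14605.
CI: 0.51111 ± 0.14605 = (0.3651, 0.6572).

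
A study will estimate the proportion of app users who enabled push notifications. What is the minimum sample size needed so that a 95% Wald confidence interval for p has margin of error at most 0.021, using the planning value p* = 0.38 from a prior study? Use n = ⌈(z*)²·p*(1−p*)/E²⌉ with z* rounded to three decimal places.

z* = 1.960 at the 95% level.
p*(1−p*) = 0.38·0.62 = 0.2356.
Required n before rounding: 3.841600 × 0.2356 / 0.021² = 2052.338.
⌈2052.338⌉ = 2053.

n = 2053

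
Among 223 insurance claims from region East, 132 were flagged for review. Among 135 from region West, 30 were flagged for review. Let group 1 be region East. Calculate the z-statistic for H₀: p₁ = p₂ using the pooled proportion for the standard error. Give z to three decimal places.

z = 6.811

p̂₁ = 132/223 = 0.59193, p̂₂ = 30/135 = 0.22222.
Pooling: p̂ = 162/358 = 0.45251.
Pooled SE = √[0.2477451·0.01189171] ≈ 0.054278.
z = (p̂₁ − p̂₂)/SE = (0.59193 − 0.22222)/0.054278 = 0.36971/0.054278 = 6.811.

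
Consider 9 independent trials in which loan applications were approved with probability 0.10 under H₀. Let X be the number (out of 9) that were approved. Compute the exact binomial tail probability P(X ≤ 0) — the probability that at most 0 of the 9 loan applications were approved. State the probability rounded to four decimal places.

X ~ Binomial(n=9, p=0.10).
P(X ≤ 0) = C(9,0)·0.10^0·0.90^9.
= 0.387420 = 0.3874.

P = 0.3874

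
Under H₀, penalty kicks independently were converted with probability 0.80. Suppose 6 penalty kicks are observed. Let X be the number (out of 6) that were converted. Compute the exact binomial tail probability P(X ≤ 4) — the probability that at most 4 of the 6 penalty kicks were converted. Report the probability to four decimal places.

P = 0.3446

X ~ Binomial(n=6, p=0.80).
P(X ≤ 4) = Σ_{j=0}^{4} C(6,j)·0.80^j·0.20^{6−j}.
= 0.000064 + 0.001536 + 0.015360 + 0.081920 + 0.245760 = 0.3446.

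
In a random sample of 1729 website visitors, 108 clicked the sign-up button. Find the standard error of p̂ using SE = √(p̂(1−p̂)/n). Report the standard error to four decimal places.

Sample proportion p̂ = 108/1729 = 0.06246.
p̂(1−p̂) = 0.06246·0.93754 = 0.058559.
SE = √(0.058559/1729) = √0.000033869 = 0.0058.

SE = 0.0058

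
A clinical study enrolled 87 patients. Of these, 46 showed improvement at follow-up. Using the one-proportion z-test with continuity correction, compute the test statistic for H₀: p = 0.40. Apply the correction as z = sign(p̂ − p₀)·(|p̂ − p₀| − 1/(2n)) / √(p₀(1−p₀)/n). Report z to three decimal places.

z = 2.342

With x = 46 successes in n = 87, p̂ = 0.52874. p̂ − p₀ = 0.128736.
Continuity correction 1/(2n) = 1/174 = 0.005747.
Corrected numerator: |0.128736| − 0.005747 = 0.122989.
SE₀ = √(0.40·0.60/87) = 0.052523.
z = +0.122989/0.052523 = 2.342.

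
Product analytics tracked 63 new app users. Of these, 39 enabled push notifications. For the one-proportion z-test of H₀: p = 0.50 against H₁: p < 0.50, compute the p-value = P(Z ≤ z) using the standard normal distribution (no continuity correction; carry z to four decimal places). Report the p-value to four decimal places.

p-value = 0.9706

Sample proportion p̂ = 39/63 = 0.61905.
Null standard error: √(0.50·0.50/63) = √0.003968254 = 0.062994.
z = (p̂ − p₀)/SE = (39/63 − 0.50)/0.062994 ≈ 1.8898.
p-value = P(Z ≤ z) with z = 1.8898 → 0.9706.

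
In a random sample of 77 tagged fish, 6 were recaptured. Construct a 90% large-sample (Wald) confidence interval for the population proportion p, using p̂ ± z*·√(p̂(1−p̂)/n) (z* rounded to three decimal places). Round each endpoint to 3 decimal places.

(0.028, 0.128)

With x = 6 successes in n = 77, p̂ = 0.07792.
SE = √(p̂(1−p̂)/n) = √(0.071850/77) = 0.030547.
z* = 1.645 at the 90% level.
Margin of error: 1.645 × 0.030547 = 0.05025.
Interval: 0.07792 ± 0.05025 → (0.028, 0.128).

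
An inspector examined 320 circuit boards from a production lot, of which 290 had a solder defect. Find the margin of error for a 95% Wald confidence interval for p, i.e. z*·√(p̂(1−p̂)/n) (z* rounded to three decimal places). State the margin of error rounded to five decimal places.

Sample proportion p̂ = 290/320 = 0.90625.
SE = √(p̂(1−p̂)/n) = √(0.084961/320) = 0.016294.
For 95% confidence, z* = 1.960.
ME = 1.960·0.016294 = 0.03194.

ME = 0.03194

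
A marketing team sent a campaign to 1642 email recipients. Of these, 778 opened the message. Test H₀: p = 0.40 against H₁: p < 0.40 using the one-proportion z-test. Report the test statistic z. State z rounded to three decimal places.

z = 6.105

With x = 778 successes in n = 1642, p̂ = 0.47381.
Under H₀, SE = √(p₀(1−p₀)/n) = √(0.40·0.60/1642) = √0.000146163 = 0.012090.
z = (0.47381 − 0.40)/0.012090 = 0.07381/0.012090 = 6.105.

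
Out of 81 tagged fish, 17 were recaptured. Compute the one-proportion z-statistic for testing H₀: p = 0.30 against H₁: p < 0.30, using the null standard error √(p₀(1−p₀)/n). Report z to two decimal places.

z = -1.77

With x = 17 successes in n = 81, p̂ = 0.20988.
Under H₀, SE = √(p₀(1−p₀)/n) = √(0.30·0.70/81) = √0.002592593 = 0.050918.
z = (0.20988 − 0.30)/0.050918 = -0.09012/0.050918 = -1.77.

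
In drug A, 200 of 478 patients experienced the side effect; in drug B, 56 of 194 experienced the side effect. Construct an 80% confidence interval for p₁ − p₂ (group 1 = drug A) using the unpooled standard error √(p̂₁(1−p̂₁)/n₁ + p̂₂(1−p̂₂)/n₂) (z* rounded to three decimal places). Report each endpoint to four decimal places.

p̂₁ = 200/478 = 0.41841, p̂₂ = 56/194 = 0.28866; p̂₁ − p̂₂ = 0.12975.
Unpooled SE = √(p̂₁(1−p̂₁)/n₁ + p̂₂(1−p̂₂)/n₂) = √(0.000509086 + 0.001058429) = 0.039592.
z* = 1.282 at the 80% level. Margin = 1.282·0.039592 = 0.05076.
Interval: 0.12975 ± 0.05076 → (0.0790, 0.1805).

(0.0790, 0.1805)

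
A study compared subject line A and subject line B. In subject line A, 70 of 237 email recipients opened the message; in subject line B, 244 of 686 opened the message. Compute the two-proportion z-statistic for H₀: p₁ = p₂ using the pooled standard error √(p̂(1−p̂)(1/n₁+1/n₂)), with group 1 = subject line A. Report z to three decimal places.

z = -1.690

p̂₁ = 70/237 = 0.29536, p̂₂ = 244/686 = 0.35569.
Pooled p̂ = (70+244)/(237+686) = 314/923 = 0.34020.
Pooled SE = √[0.2244624·0.00567714] ≈ 0.035697.
z = (p̂₁ − p̂₂)/SE = (0.29536 − 0.35569)/0.035697 = -0.06033/0.035697 = -1.690.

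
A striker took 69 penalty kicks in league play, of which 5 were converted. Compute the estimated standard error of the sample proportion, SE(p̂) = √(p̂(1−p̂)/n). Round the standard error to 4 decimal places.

With x = 5 successes in n = 69, p̂ = 0.07246.
p̂(1−p̂) = 0.07246·0.92754 = 0.067210.
SE = √(0.067210/69) = 0.0312.

SE = 0.0312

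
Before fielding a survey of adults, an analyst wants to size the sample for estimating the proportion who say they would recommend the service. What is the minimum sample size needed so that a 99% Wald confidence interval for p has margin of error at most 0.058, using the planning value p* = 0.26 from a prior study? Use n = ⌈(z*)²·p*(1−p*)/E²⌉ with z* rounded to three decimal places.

The 99% critical value is z* = 2.576.
p*(1−p*) = 0.1924.
Required n before rounding: 6.635776 × 0.1924 / 0.058² = 379.525.
Rounding up, n = 380.

n = 380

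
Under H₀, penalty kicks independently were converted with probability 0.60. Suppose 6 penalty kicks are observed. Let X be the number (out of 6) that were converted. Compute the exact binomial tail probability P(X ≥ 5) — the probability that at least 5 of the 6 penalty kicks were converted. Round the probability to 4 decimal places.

X is binomial with n = 6 and p = 0.60.
P(X ≥ 5) = C(6,5)·0.60^5·0.40^1 + C(6,6)·0.60^6·0.40^0.
= 0.186624 + 0.046656 = 0.2333.

P = 0.2333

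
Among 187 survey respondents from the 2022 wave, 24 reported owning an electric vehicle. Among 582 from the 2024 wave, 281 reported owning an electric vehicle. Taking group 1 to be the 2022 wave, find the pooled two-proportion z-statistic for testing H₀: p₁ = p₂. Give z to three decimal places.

z = -8.620

Sample proportions: p̂₁ = 24/187 = 0.12834 and p̂₂ = 281/582 = 0.48282.
Pooling: p̂ = 305/769 = 0.39662.
SE = √[p̂(1−p̂)(1/n₁+1/n₂)] = √[0.39662·0.60338·(1/187+1/582)] ≈ 0.041121.
z = (p̂₁ − p̂₂)/SE = (0.12834 − 0.48282)/0.041121 = -0.35448/0.041121 = -8.620.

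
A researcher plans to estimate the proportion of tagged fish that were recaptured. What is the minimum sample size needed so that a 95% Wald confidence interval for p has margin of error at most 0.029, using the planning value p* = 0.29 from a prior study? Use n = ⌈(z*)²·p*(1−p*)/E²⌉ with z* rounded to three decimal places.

For 95% confidence, z* = 1.960.
p*(1−p*) = 0.2059.
Required n before rounding: 3.841600 × 0.2059 / 0.029² = 940.530.
Rounding up, n = 941.

n = 941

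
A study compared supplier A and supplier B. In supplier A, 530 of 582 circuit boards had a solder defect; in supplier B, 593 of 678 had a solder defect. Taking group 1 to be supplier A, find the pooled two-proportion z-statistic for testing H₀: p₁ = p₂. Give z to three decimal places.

z = 2.048

p̂₁ = 530/582 = 0.91065, p̂₂ = 593/678 = 0.87463.
Pooled p̂ = (530+593)/(582+678) = 1123/1260 = 0.89127.
Pooled SE = √[0.0969079·0.00319314] ≈ 0.017591.
z = 0.03602/0.017591 = 2.048.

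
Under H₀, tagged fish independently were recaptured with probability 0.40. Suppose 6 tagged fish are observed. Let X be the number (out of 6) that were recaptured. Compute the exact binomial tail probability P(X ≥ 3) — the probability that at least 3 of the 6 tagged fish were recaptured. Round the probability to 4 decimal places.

X is binomial with n = 6 and p = 0.40.
P(X ≥ 3) = C(6,3)·0.40^3·0.60^3 + C(6,4)·0.40^4·0.60^2 + C(6,5)·0.40^5·0.60^1 + C(6,6)·0.40^6·0.60^0.
= 0.276480 + 0.138240 + 0.036864 + 0.004096 = 0.4557.

P = 0.4557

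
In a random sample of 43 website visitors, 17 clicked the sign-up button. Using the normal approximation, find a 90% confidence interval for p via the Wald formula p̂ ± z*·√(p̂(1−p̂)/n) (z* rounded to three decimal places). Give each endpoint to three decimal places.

(0.273, 0.518)

With x = 17 successes in n = 43, p̂ = 0.39535.
Standard error of p̂: √(0.239048/43) = √0.005559259 = 0.074560.
z* = 1.645 at the 90% level.
Margin of error: 1.645 × 0.074560 = 0.12265.
CI: 0.39535 ± 0.12265 = (0.273, 0.518).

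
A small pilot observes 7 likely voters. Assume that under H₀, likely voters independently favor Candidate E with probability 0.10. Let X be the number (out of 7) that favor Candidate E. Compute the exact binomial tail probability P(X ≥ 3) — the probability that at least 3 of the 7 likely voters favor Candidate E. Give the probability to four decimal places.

P = 0.0257

X ~ Binomial(n=7, p=0.10).
P(X ≥ 3) = Σ_{j=3}^{7} C(7,j)·0.10^j·0.90^{7−j}.
= 0.022964 + 0.002552 + 0.000170 + 0.000006 + 0.000000 = 0.0257.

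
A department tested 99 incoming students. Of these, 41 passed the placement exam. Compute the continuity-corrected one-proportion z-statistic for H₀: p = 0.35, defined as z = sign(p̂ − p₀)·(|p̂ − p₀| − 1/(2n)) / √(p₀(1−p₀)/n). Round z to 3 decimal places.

With x = 41 successes in n = 99, p̂ = 0.41414. p̂ − p₀ = 0.064141.
1/(2n) = 0.005051.
Corrected numerator: |0.064141| − 0.005051 = 0.059090.
SE₀ = √(0.35·0.65/99) = 0.047937.
z = +0.059090/0.047937 = 1.233.

z = 1.233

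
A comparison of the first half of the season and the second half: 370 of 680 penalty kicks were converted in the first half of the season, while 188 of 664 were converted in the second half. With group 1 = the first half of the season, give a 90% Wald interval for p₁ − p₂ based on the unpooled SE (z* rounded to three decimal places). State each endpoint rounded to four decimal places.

p̂₁ = 370/680 = 0.54412, p̂₂ = 188/664 = 0.28313; p̂₁ − p̂₂ = 0.26099.
SE = √(0.000364785 + 0.000305675) = √0.000670460 = 0.025893.
The 90% critical value is z* = 1.645. Margin = 1.645·0.025893 = 0.04259.
So the interval runs from 0.2184 to 0.3036.

(0.2184, 0.3036)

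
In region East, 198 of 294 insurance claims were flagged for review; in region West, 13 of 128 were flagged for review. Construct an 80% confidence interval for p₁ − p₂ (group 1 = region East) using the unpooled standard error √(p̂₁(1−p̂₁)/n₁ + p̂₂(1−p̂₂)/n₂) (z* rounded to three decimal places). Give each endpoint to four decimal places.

(0.5229, 0.6209)

p̂₁ = 0.67347, p̂₂ = 0.10156, so the observed difference is 0.57191.
Unpooled SE = √(p̂₁(1−p̂₁)/n₁ + p̂₂(1−p̂₂)/n₂) = √(0.000747988 + 0.000712872) = 0.038221.
For 80% confidence, z* = 1.282. Margin of error = 0.04900.
So the interval runs from 0.5229 to 0.6209.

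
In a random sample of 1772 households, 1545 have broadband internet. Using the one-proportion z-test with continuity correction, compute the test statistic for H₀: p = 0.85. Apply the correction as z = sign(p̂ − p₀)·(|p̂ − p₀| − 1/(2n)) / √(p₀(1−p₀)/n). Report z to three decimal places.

z = 2.548

p̂ = 1545/1772 = 0.87190. p̂ − p₀ = 0.021896.
Continuity correction 1/(2n) = 1/3544 = 0.000282.
Corrected numerator: |0.021896| − 0.000282 = 0.021614.
Under H₀, SE = √(p₀(1−p₀)/n) = √(0.85·0.15/1772) = √0.000071953 = 0.008482.
z = (+)0.021614/0.008482 = 2.548.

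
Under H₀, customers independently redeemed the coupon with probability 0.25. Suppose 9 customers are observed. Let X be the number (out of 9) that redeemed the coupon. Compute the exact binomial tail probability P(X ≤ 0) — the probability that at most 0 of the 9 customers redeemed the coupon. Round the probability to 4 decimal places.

X ~ Binomial(n=9, p=0.25).
P(X ≤ 0) = C(9,0)·0.25^0·0.75^9.
= 0.075085 = 0.0751.

P = 0.0751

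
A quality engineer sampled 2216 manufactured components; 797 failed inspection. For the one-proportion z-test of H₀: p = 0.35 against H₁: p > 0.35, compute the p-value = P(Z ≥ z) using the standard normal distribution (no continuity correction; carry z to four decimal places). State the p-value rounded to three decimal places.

With x = 797 successes in n = 2216, p̂ = 0.35966.
Null standard error: √(0.35·0.65/2216) = √0.000102662 = 0.010132.
z = (p̂ − p₀)/SE = (797/2216 − 0.35)/0.010132 ≈ 0.9531.
From the standard normal, P(Z ≥ z) = 0.170.

p-value = 0.170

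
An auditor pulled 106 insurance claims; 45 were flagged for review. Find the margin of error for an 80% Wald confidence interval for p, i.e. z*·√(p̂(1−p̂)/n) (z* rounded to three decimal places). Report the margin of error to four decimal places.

Sample proportion p̂ = 45/106 = 0.42453.
SE = √(p̂(1−p̂)/n) = √(0.244304/106) = 0.048008.
z* = 1.282 at the 80% level.
Margin of error = z*·SE = 1.282 × 0.048008 = 0.0615.

ME = 0.0615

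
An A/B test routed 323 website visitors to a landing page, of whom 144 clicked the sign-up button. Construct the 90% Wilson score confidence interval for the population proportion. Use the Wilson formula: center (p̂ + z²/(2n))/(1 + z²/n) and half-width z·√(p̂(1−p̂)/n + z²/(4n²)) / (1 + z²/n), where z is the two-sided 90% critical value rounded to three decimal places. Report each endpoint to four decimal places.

p̂ = 144/323 = 0.44582; z = 1.645, so z² = 2.706025.
1 + z²/n = 1.008378.
Center = (0.44582 + 0.004189)/1.008378 = 0.44627.
Radicand: p̂(1−p̂)/n + z²/(4n²) = 0.000764906 + 0.000006484 = 0.000771390.
Half-width = 1.645·√0.000771390/1.008378 = 0.04531.
Interval: 0.44627 ± 0.04531 → (0.4010, 0.4916).

(0.4010, 0.4916)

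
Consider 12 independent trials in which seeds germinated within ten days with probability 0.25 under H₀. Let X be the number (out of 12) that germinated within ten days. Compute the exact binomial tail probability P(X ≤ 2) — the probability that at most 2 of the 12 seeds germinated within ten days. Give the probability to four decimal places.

X is binomial with n = 12 and p = 0.25.
P(X ≤ 2) = C(12,0)·0.25^0·0.75^12 + C(12,1)·0.25^1·0.75^11 + C(12,2)·0.25^2·0.75^10.
= 0.031676 + 0.126705 + 0.232293 = 0.3907.

P = 0.3907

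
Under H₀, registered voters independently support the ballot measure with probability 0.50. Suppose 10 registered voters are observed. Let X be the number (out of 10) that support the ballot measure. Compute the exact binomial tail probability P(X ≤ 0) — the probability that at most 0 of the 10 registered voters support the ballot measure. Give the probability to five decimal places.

P = 0.00098

X ~ Binomial(n=10, p=0.50).
P(X ≤ 0) = C(10,0)·0.50^0·0.50^10.
= 0.000977 = 0.00098.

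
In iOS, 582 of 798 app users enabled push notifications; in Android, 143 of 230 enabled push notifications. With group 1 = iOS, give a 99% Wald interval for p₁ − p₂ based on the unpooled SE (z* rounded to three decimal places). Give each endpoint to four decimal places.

p̂₁ = 0.72932, p̂₂ = 0.62174, so the observed difference is 0.10758.
Unpooled SE = √(p̂₁(1−p̂₁)/n₁ + p̂₂(1−p̂₂)/n₂) = √(0.000247382 + 0.001022520) = 0.035636.
z* = 2.576 at the 99% level. Margin = 2.576·0.035636 = 0.09180.
So the interval runs from 0.0158 to 0.1994.

(0.0158, 0.1994)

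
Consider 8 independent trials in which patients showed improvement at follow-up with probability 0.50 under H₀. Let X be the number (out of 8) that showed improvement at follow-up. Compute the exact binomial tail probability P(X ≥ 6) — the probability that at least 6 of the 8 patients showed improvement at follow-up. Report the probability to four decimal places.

P = 0.1445

X is binomial with n = 8 and p = 0.50.
P(X ≥ 6) = C(8,6)·0.50^6·0.50^2 + C(8,7)·0.50^7·0.50^1 + C(8,8)·0.50^8·0.50^0.
= 0.109375 + 0.031250 + 0.003906 = 0.1445.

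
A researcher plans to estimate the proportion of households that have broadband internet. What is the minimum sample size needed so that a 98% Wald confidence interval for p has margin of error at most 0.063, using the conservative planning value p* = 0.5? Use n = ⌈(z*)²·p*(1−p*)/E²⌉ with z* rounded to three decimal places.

The 98% critical value is z* = 2.326.
p*(1−p*) = 0.50·0.50 = 0.2500.
Required n before rounding: 5.410276 × 0.2500 / 0.063² = 340.783.
⌈340.783⌉ = 341.

n = 341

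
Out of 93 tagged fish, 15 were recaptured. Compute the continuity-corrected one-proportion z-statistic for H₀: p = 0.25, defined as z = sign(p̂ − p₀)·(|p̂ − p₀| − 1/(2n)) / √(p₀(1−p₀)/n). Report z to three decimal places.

With x = 15 successes in n = 93, p̂ = 0.16129. p̂ − p₀ = -0.088710.
1/(2n) = 0.005376.
Corrected numerator: |-0.088710| − 0.005376 = 0.083334.
Null standard error: √(0.25·0.75/93) = √0.002016129 = 0.044901.
z = −0.083334/0.044901 = -1.856.

z = -1.856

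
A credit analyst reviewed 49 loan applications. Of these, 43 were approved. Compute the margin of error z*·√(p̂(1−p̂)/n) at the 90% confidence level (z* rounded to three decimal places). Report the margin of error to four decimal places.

ME = 0.0770

With x = 43 successes in n = 49, p̂ = 0.87755.
SE = √(p̂(1−p̂)/n) = √(0.107455/49) = 0.046829.
z* = 1.645 at the 90% level.
Margin of error = z*·SE = 1.645 × 0.046829 = 0.0770.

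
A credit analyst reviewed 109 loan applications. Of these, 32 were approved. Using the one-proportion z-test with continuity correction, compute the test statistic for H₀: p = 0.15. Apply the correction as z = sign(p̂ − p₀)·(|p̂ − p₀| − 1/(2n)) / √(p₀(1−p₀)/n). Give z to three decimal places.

The sample proportion is 32/109 = 0.29358. p̂ − p₀ = 0.143578.
1/(2n) = 0.004587.
Corrected numerator: |0.143578| − 0.004587 = 0.138991.
Null standard error: √(0.15·0.85/109) = √0.001169725 = 0.034201.
z = +0.138991/0.034201 = 4.064.

z = 4.064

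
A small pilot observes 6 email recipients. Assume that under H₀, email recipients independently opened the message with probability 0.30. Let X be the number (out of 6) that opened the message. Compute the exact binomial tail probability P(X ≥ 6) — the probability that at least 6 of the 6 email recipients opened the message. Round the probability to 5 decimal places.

X is binomial with n = 6 and p = 0.30.
P(X ≥ 6) = C(6,6)·0.30^6·0.70^0.
= 0.000729 = 0.00073.

P = 0.00073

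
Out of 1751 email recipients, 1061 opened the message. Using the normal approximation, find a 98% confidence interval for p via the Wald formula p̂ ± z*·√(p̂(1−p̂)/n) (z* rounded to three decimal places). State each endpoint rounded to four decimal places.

p̂ = 1061/1751 = 0.60594.
SE = √(p̂(1−p̂)/n) = √(0.238777/1751) = 0.011678.
For 98% confidence, z* = 2.326.
Margin = 2.326·0.011678 = 0.02716.
CI: 0.60594 ± 0.02716 = (0.5788, 0.6331).

(0.5788, 0.6331)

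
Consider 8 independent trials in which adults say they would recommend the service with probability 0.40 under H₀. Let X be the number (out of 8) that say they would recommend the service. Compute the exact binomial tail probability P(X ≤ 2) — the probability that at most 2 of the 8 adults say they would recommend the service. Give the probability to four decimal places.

P = 0.3154

X ~ Binomial(n=8, p=0.40).
P(X ≤ 2) = C(8,0)·0.40^0·0.60^8 + C(8,1)·0.40^1·0.60^7 + C(8,2)·0.40^2·0.60^6.
= 0.016796 + 0.089580 + 0.209019 = 0.3154.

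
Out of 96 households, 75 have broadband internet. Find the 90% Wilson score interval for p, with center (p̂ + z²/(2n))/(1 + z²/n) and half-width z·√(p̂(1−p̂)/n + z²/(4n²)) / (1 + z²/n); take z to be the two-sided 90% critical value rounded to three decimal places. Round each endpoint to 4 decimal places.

(0.7047, 0.8424)

Here p̂ = 75/96 = 0.78125 and z = 1.645 (z² = 2.706025).
1 + z²/n = 1.028188.
Adjusted center: (0.78125 + z²/(2n))/1.028188 = 0.77354.
Radicand: p̂(1−p̂)/n + z²/(4n²) = 0.001780192 + 0.000073406 = 0.001853598.
Half-width = z·√(radicand)/denom = 1.645·0.043053/1.028188 = 0.06888.
So the interval runs from 0.7047 to 0.8424.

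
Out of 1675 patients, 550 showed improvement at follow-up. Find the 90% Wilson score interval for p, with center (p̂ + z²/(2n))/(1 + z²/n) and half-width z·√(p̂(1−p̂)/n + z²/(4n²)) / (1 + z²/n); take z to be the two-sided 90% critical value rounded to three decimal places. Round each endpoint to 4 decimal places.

Here p̂ = 550/1675 = 0.32836 and z = 1.645 (z² = 2.706025).
Denominator 1 + z²/n = 1 + 2.706025/1675 = 1.001616.
Center = (0.32836 + 0.000808)/1.001616 = 0.32864.
Radicand: p̂(1−p̂)/n + z²/(4n²) = 0.000131665 + 0.000000241 = 0.000131906.
Half-width = z·√(radicand)/denom = 1.645·0.011485/1.001616 = 0.01886.
So the interval runs from 0.3098 to 0.3475.

(0.3098, 0.3475)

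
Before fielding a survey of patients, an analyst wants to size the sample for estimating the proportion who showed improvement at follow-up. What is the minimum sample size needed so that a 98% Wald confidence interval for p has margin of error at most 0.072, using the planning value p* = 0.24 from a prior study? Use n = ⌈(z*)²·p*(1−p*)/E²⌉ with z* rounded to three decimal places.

For 98% confidence, z* = 2.326.
p*(1−p*) = 0.24·0.76 = 0.1824.
Required n before rounding: 5.410276 × 0.1824 / 0.072² = 190.362.
⌈190.362⌉ = 191.

n = 191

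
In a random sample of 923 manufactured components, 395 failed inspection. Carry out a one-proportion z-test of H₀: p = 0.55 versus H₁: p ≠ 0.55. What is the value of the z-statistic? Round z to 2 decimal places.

z = -7.45

p̂ = 395/923 = 0.42795.
Under H₀, SE = √(p₀(1−p₀)/n) = √(0.55·0.45/923) = √0.000268147 = 0.016375.
z = (0.42795 − 0.55)/0.016375 = -0.12205/0.016375 = -7.45.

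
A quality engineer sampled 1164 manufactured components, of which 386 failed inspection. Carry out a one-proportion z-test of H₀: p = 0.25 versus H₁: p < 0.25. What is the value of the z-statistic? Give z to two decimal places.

The sample proportion is 386/1164 = 0.33162.
Null standard error: √(0.25·0.75/1164) = √0.000161082 = 0.012692.
z = (p̂ − p₀)/SE = (0.33162 − 0.25)/0.012692 = 6.43.

z = 6.43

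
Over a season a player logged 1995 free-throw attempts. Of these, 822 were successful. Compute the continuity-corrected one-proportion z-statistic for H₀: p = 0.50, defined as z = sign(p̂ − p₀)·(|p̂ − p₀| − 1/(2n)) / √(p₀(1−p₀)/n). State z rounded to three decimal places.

z = -7.836

p̂ = 822/1995 = 0.41203. p̂ − p₀ = -0.087970.
1/(2n) = 0.000251.
Corrected numerator: |-0.087970| − 0.000251 = 0.087719.
SE₀ = √(0.50·0.50/1995) = 0.011194.
z = (−)0.087719/0.011194 = -7.836.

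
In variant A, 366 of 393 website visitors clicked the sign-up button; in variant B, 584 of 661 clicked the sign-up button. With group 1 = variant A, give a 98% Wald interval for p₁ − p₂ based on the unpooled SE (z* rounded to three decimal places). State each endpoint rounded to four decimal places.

(0.0063, 0.0893)

p̂₁ = 0.93130, p̂₂ = 0.88351, so the observed difference is 0.04779.
SE = √(0.000162805 + 0.000155704) = √0.000318509 = 0.017847.
For 98% confidence, z* = 2.326. Margin of error = 0.04151.
Interval: 0.04779 ± 0.04151 → (0.0063, 0.0893).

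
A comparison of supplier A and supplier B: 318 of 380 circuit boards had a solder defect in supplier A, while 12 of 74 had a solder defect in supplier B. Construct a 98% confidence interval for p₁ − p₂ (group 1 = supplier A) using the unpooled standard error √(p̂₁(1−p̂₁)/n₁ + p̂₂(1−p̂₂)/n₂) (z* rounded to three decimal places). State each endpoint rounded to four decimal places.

p̂₁ = 318/380 = 0.83684, p̂₂ = 12/74 = 0.16216; p̂₁ − p̂₂ = 0.67468.
Unpooled SE = √(p̂₁(1−p̂₁)/n₁ + p̂₂(1−p̂₂)/n₂) = √(0.000359309 + 0.001836022) = 0.046854.
The 98% critical value is z* = 2.326. Margin of error = 0.10898.
So the interval runs from 0.5657 to 0.7837.

(0.5657, 0.7837)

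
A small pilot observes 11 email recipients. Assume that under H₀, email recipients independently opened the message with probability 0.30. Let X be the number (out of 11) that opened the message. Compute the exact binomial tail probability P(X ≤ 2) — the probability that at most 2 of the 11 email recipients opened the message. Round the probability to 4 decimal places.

P = 0.3127

X is binomial with n = 11 and p = 0.30.
P(X ≤ 2) = C(11,0)·0.30^0·0.70^11 + C(11,1)·0.30^1·0.70^10 + C(11,2)·0.30^2·0.70^9.
= 0.019773 + 0.093217 + 0.199750 = 0.3127.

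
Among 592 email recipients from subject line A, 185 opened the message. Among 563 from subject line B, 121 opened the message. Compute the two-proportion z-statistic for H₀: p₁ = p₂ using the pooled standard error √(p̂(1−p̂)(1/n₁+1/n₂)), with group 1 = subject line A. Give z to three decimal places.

p̂₁ = 185/592 = 0.31250, p̂₂ = 121/563 = 0.21492.
Pooled p̂ = (185+121)/(592+563) = 306/1155 = 0.26494.
Pooled SE = √[0.1947445·0.00346539] ≈ 0.025978.
z = 0.09758/0.025978 = 3.756.

z = 3.756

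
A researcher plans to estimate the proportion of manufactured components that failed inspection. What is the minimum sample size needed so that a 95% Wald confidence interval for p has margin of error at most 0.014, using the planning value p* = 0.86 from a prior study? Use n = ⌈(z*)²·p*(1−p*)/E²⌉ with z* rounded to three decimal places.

n = 2360

For 95% confidence, z* = 1.960.
p*(1−p*) = 0.86·0.14 = 0.1204.
Required n before rounding: 3.841600 × 0.1204 / 0.014² = 2359.840.
Rounding up, n = 2360.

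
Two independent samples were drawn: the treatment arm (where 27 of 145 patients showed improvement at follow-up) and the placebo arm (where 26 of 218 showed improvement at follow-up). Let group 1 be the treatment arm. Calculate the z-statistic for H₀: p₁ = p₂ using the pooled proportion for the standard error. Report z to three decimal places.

z = 1.769

Sample proportions: p̂₁ = 27/145 = 0.18621 and p̂₂ = 26/218 = 0.11927.
Pooled p̂ = (27+26)/(145+218) = 53/363 = 0.14601.
SE = √[p̂(1−p̂)(1/n₁+1/n₂)] = √[0.14601·0.85399·(1/145+1/218)] ≈ 0.037840.
z = (p̂₁ − p̂₂)/SE = (0.18621 − 0.11927)/0.037840 = 0.06694/0.037840 = 1.769.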